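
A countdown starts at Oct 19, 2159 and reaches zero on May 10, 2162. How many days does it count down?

934

Oct 19, 2159 → Oct 19, 2160: 366 days (Feb 29, 2160 is in that span).
Oct 19, 2160 → Oct 19, 2161: 365 days.
Oct 19, 2161 → Nov 19, 2161: 31 days (October has 31).
Nov 19, 2161 → Dec 19, 2161: 30 days (November has 30).
Dec 19, 2161 → Jan 19, 2162: 31 days (December has 31).
Jan 19, 2162 → Feb 19, 2162: 31 days (January has 31).
Feb 19, 2162 → Mar 19, 2162: 28 days (February has 28).
Mar 19, 2162 → Apr 19, 2162: 31 days (March has 31).
Apr 19, 2162 → May 10, 2162: 21 days.
Total: 934 days.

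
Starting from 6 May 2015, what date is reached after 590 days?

December 16, 2016

+366 (one year; includes Feb 29, 2016) → May 6, 2016 (224 left).
May has 31 days: +26 → Jun 1, 2016 (198 left).
Jun has 30 days: +30 → Jul 1, 2016 (168 left).
Jul has 31 days: +31 → Aug 1, 2016 (137 left).
Aug has 31 days: +31 → Sep 1, 2016 (106 left).
Sep has 30 days: +30 → Oct 1, 2016 (76 left).
Oct has 31 days: +31 → Nov 1, 2016 (45 left).
Nov has 30 days: +30 → Dec 1, 2016 (15 left).
+15 → Dec 16, 2016.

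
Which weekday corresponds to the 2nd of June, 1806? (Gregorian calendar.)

Doomsday rule: the anchor day for the 1800s is Friday. For year 06: 6÷12 = 0 r 6, and 6÷4 = 1, so 0+6+1 = 7.
Friday + 7 ≡ Friday — that's 1806's doomsday.
In June the doomsday date is Jun 6.
Jun 2 is 4 days before Jun 6; 4 mod 7 = 4, so Friday − 4 = Monday.

Monday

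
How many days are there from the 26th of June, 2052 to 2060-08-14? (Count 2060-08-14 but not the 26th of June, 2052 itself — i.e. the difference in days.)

Jun 26, 2052 → Jun 26, 2053: 365 days.
Jun 26, 2053 → Jun 26, 2054: 365 days.
Jun 26, 2054 → Jun 26, 2055: 365 days.
Jun 26, 2055 → Jun 26, 2056: 366 days (Feb 29, 2056 is in that span).
Jun 26, 2056 → Jun 26, 2057: 365 days.
Jun 26, 2057 → Jun 26, 2058: 365 days.
Jun 26, 2058 → Jun 26, 2059: 365 days.
Jun 26, 2059 → Jun 26, 2060: 366 days (Feb 29, 2060 is in that span).
Jun 26, 2060 → Jul 26, 2060: 30 days (June has 30).
Jul 26, 2060 → Aug 14, 2060: 19 days.
Total: 2971 days.

2971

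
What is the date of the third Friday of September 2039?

September 1, 2039 is a Thursday.
The first Friday is therefore September 2 (1 days later).
The third Friday is 2 + 2×7 = September 16.

September 16, 2039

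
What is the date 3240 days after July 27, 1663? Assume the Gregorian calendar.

+366 (one year; includes Feb 29, 1664) → Jul 27, 1664 (2874 left).
+365 (one year) → Jul 27, 1665 (2509 left).
+365 (one year) → Jul 27, 1666 (2144 left).
+365 (one year) → Jul 27, 1667 (1779 left).
+366 (one year; includes Feb 29, 1668) → Jul 27, 1668 (1413 left).
+365 (one year) → Jul 27, 1669 (1048 left).
+365 (one year) → Jul 27, 1670 (683 left).
+365 (one year) → Jul 27, 1671 (318 left).
Jul has 31 days: +5 → Aug 1, 1671 (313 left).
Aug has 31 days: +31 → Sep 1, 1671 (282 left).
Sep has 30 days: +30 → Oct 1, 1671 (252 left).
Oct has 31 days: +31 → Nov 1, 1671 (221 left).
Nov has 30 days: +30 → Dec 1, 1671 (191 left).
Dec has 31 days: +31 → Jan 1, 1672 (160 left).
Jan has 31 days: +31 → Feb 1, 1672 (129 left).
Feb has 29 days: +29 → Mar 1, 1672 (100 left).
Mar has 31 days: +31 → Apr 1, 1672 (69 left).
Apr has 30 days: +30 → May 1, 1672 (39 left).
May has 31 days: +31 → Jun 1, 1672 (8 left).
+8 → Jun 9, 1672.

June 9, 1672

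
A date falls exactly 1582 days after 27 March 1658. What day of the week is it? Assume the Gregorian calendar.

First find the weekday of Mar 27, 1658. Doomsday rule: the anchor day for the 1600s is Tuesday. For year 58: 58÷12 = 4 r 10, and 10÷4 = 2, so 4+10+2 = 16.
Tuesday + 16 ≡ Thursday — that's 1658's doomsday.
In March the doomsday date is Mar 14.
Mar 27 is 13 days after Mar 14; 13 mod 7 = 6, so Thursday + 6 = Wednesday.
1582 mod 7 = 0, so 1582 days after a Wednesday is Wednesday + 0 = Wednesday.

Wednesday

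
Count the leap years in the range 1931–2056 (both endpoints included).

32

Multiples of 4 in [1931,2056]: 32.
Of those, multiples of 100: 1 (not leap unless ÷400).
Multiples of 400: 1.
Leap years = 32 − 1 + 1 = 32.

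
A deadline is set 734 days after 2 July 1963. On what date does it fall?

+366 (one year; includes Feb 29, 1964) → Jul 2, 1964 (368 left).
Jul has 31 days: +30 → Aug 1, 1964 (338 left).
Aug has 31 days: +31 → Sep 1, 1964 (307 left).
Sep has 30 days: +30 → Oct 1, 1964 (277 left).
Oct has 31 days: +31 → Nov 1, 1964 (246 left).
Nov has 30 days: +30 → Dec 1, 1964 (216 left).
Dec has 31 days: +31 → Jan 1, 1965 (185 left).
Jan has 31 days: +31 → Feb 1, 1965 (154 left).
Feb has 28 days: +28 → Mar 1, 1965 (126 left).
Mar has 31 days: +31 → Apr 1, 1965 (95 left).
Apr has 30 days: +30 → May 1, 1965 (65 left).
May has 31 days: +31 → Jun 1, 1965 (34 left).
Jun has 30 days: +30 → Jul 1, 1965 (4 left).
+4 → Jul 5, 1965.

July 5, 1965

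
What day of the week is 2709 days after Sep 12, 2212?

First find the weekday of Sep 12, 2212. Doomsday rule: the anchor day for the 2200s is Friday. For year 12: 12÷12 = 1 r 0, and 0÷4 = 0, so 1+0+0 = 1.
Friday + 1 ≡ Saturday — that's 2212's doomsday.
In September the doomsday date is Sep 5.
Sep 12 is 7 days after Sep 5; 7 mod 7 = 0, so Saturday + 0 = Saturday.
2709 mod 7 = 0, so 2709 days after a Saturday is Saturday + 0 = Saturday.

Saturday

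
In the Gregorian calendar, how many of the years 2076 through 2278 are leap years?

Multiples of 4 in [2076,2278]: 51.
Of those, multiples of 100: 2 (not leap unless ÷400).
Multiples of 400: 0.
Leap years = 51 − 2 + 0 = 49.

49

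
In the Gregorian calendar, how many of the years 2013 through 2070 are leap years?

Multiples of 4 in [2013,2070]: 14.
Of those, multiples of 100: 0 (not leap unless ÷400).
Multiples of 400: 0.
Leap years = 14 − 0 + 0 = 14.

14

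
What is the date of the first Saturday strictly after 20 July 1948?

Jul 20, 1948 is a Tuesday.
From Tuesday to the next Saturday is 4 days.
Jul 20, 1948 + 4 = Jul 24, 1948.

July 24, 1948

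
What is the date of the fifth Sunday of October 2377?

October 1, 2377 is a Saturday.
The first Sunday is therefore October 2 (1 days later).
The fifth Sunday is 2 + 4×7 = October 30.

October 30, 2377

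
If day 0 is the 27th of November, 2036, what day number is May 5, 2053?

6003

Nov 27, 2036 → Nov 27, 2037: 365 days.
Nov 27, 2037 → Nov 27, 2038: 365 days.
Nov 27, 2038 → Nov 27, 2039: 365 days.
Nov 27, 2039 → Nov 27, 2040: 366 days (Feb 29, 2040 is in that span).
Nov 27, 2040 → Nov 27, 2041: 365 days.
Nov 27, 2041 → Nov 27, 2042: 365 days.
Nov 27, 2042 → Nov 27, 2043: 365 days.
Nov 27, 2043 → Nov 27, 2044: 366 days (Feb 29, 2044 is in that span).
Nov 27, 2044 → Nov 27, 2045: 365 days.
Nov 27, 2045 → Nov 27, 2046: 365 days.
Nov 27, 2046 → Nov 27, 2047: 365 days.
Nov 27, 2047 → Nov 27, 2048: 366 days (Feb 29, 2048 is in that span).
Nov 27, 2048 → Nov 27, 2049: 365 days.
Nov 27, 2049 → Nov 27, 2050: 365 days.
Nov 27, 2050 → Nov 27, 2051: 365 days.
Nov 27, 2051 → Nov 27, 2052: 366 days (Feb 29, 2052 is in that span).
Nov 27, 2052 → Dec 27, 2052: 30 days (November has 30).
Dec 27, 2052 → Jan 27, 2053: 31 days (December has 31).
Jan 27, 2053 → Feb 27, 2053: 31 days (January has 31).
Feb 27, 2053 → Mar 27, 2053: 28 days (February has 28).
Mar 27, 2053 → Apr 27, 2053: 31 days (March has 31).
Apr 27, 2053 → May 5, 2053: 8 days.
Total: 6003 days.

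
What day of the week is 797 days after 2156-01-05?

Sunday

First find the weekday of Jan 5, 2156. Doomsday rule: the anchor day for the 2100s is Sunday. For year 56: 56÷12 = 4 r 8, and 8÷4 = 2, so 4+8+2 = 14.
Sunday + 14 ≡ Sunday — that's 2156's doomsday.
In January the doomsday date is Jan 4 (2156 is a leap year (divisible by 4)).
Jan 5 is 1 day after Jan 4; 1 mod 7 = 1, so Sunday + 1 = Monday.
797 mod 7 = 6, so 797 days after a Monday is Monday + 6 = Sunday.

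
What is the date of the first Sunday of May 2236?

May 1, 2236 is a Sunday.
The first Sunday is therefore May 1 (same day).

May 1, 2236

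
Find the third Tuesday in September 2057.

September 18, 2057

September 1, 2057 is a Saturday.
The first Tuesday is therefore September 4 (3 days later).
The third Tuesday is 4 + 2×7 = September 18.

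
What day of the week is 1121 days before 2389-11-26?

First find the weekday of Nov 26, 2389. Doomsday rule: the anchor day for the 2300s is Wednesday. For year 89: 89÷12 = 7 r 5, and 5÷4 = 1, so 7+5+1 = 13.
Wednesday + 13 ≡ Tuesday — that's 2389's doomsday.
In November the doomsday date is Nov 7.
Nov 26 is 19 days after Nov 7; 19 mod 7 = 5, so Tuesday + 5 = Sunday.
1121 mod 7 = 1, so 1121 days before a Sunday is Sunday − 1 = Saturday.

Saturday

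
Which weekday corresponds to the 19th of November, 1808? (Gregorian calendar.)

Saturday

January 1, 1808 is a Friday.
Jan 1, 1808 → Feb 1, 1808: 31 days (January has 31).
Feb 1, 1808 → Mar 1, 1808: 29 days (February has 29).
Mar 1, 1808 → Apr 1, 1808: 31 days (March has 31).
Apr 1, 1808 → May 1, 1808: 30 days (April has 30).
May 1, 1808 → Jun 1, 1808: 31 days (May has 31).
Jun 1, 1808 → Jul 1, 1808: 30 days (June has 30).
Jul 1, 1808 → Aug 1, 1808: 31 days (July has 31).
Aug 1, 1808 → Sep 1, 1808: 31 days (August has 31).
Sep 1, 1808 → Oct 1, 1808: 30 days (September has 30).
Oct 1, 1808 → Nov 1, 1808: 31 days (October has 31).
Nov 1, 1808 → Nov 19, 1808: 18 days.
Total: 323 days.
323 mod 7 = 1, so Friday + 1 = Saturday.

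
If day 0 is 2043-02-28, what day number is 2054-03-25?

Feb 28, 2043 → Feb 28, 2044: 365 days.
Feb 28, 2044 → Feb 28, 2045: 366 days (Feb 29, 2044 is in that span).
Feb 28, 2045 → Feb 28, 2046: 365 days.
Feb 28, 2046 → Feb 28, 2047: 365 days.
Feb 28, 2047 → Feb 28, 2048: 365 days.
Feb 28, 2048 → Feb 28, 2049: 366 days (Feb 29, 2048 is in that span).
Feb 28, 2049 → Feb 28, 2050: 365 days.
Feb 28, 2050 → Feb 28, 2051: 365 days.
Feb 28, 2051 → Feb 28, 2052: 365 days.
Feb 28, 2052 → Feb 28, 2053: 366 days (Feb 29, 2052 is in that span).
Feb 28, 2053 → Mar 28, 2053: 28 days (February has 28).
Mar 28, 2053 → Apr 28, 2053: 31 days (March has 31).
Apr 28, 2053 → May 28, 2053: 30 days (April has 30).
May 28, 2053 → Jun 28, 2053: 31 days (May has 31).
Jun 28, 2053 → Jul 28, 2053: 30 days (June has 30).
Jul 28, 2053 → Aug 28, 2053: 31 days (July has 31).
Aug 28, 2053 → Sep 28, 2053: 31 days (August has 31).
Sep 28, 2053 → Oct 28, 2053: 30 days (September has 30).
Oct 28, 2053 → Nov 28, 2053: 31 days (October has 31).
Nov 28, 2053 → Dec 28, 2053: 30 days (November has 30).
Dec 28, 2053 → Jan 28, 2054: 31 days (December has 31).
Jan 28, 2054 → Feb 28, 2054: 31 days (January has 31).
Feb 28, 2054 → Mar 25, 2054: 25 days.
Total: 4043 days.

4043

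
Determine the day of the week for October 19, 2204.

Friday

Doomsday rule: the anchor day for the 2200s is Friday. For year 04: 4÷12 = 0 r 4, and 4÷4 = 1, so 0+4+1 = 5.
Friday + 5 ≡ Wednesday — that's 2204's doomsday.
In October the doomsday date is Oct 10.
Oct 19 is 9 days after Oct 10; 9 mod 7 = 2, so Wednesday + 2 = Friday.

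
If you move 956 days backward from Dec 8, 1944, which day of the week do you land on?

Monday

First find the weekday of Dec 8, 1944. Doomsday rule: the anchor day for the 1900s is Wednesday. For year 44: 44÷12 = 3 r 8, and 8÷4 = 2, so 3+8+2 = 13.
Wednesday + 13 ≡ Tuesday — that's 1944's doomsday.
In December the doomsday date is Dec 12.
Dec 8 is 4 days before Dec 12; 4 mod 7 = 4, so Tuesday − 4 = Friday.
956 mod 7 = 4, so 956 days before a Friday is Friday − 4 = Monday.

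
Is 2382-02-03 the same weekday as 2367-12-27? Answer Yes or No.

Yes

From Dec 27, 2367 to Feb 3, 2382 is 5152 days.
5152 mod 7 = 0, so they are the same weekday.
(Dec 27, 2367 is a Wednesday; Feb 3, 2382 is a Wednesday.)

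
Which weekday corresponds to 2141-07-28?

Friday

Doomsday rule: the anchor day for the 2100s is Sunday. For year 41: 41÷12 = 3 r 5, and 5÷4 = 1, so 3+5+1 = 9.
Sunday + 9 ≡ Tuesday — that's 2141's doomsday.
In July the doomsday date is Jul 11.
Jul 28 is 17 days after Jul 11; 17 mod 7 = 3, so Tuesday + 3 = Friday.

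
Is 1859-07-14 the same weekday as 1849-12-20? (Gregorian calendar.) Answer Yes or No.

From Dec 20, 1849 to Jul 14, 1859 is 3493 days.
3493 mod 7 = 0, so they are the same weekday.
(Dec 20, 1849 is a Thursday; Jul 14, 1859 is a Thursday.)

Yes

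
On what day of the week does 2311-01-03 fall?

Doomsday rule: the anchor day for the 2300s is Wednesday. For year 11: 11÷12 = 0 r 11, and 11÷4 = 2, so 0+11+2 = 13.
Wednesday + 13 ≡ Tuesday — that's 2311's doomsday.
In January the doomsday date is Jan 3 (2311 is not a leap year).
Jan 3 is the doomsday itself: Tuesday.

Tuesday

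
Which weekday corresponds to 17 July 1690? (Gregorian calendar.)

Monday

Doomsday rule: the anchor day for the 1600s is Tuesday. For year 90: 90÷12 = 7 r 6, and 6÷4 = 1, so 7+6+1 = 14.
Tuesday + 14 ≡ Tuesday — that's 1690's doomsday.
In July the doomsday date is Jul 11.
Jul 17 is 6 days after Jul 11; 6 mod 7 = 6, so Tuesday + 6 = Monday.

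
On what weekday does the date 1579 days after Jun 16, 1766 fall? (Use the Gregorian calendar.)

Friday

First find the weekday of Jun 16, 1766. Doomsday rule: the anchor day for the 1700s is Sunday. For year 66: 66÷12 = 5 r 6, and 6÷4 = 1, so 5+6+1 = 12.
Sunday + 12 ≡ Friday — that's 1766's doomsday.
In June the doomsday date is Jun 6.
Jun 16 is 10 days after Jun 6; 10 mod 7 = 3, so Friday + 3 = Monday.
1579 mod 7 = 4, so 1579 days after a Monday is Monday + 4 = Friday.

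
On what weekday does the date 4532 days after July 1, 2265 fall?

First find the weekday of Jul 1, 2265. Doomsday rule: the anchor day for the 2200s is Friday. For year 65: 65÷12 = 5 r 5, and 5÷4 = 1, so 5+5+1 = 11.
Friday + 11 ≡ Tuesday — that's 2265's doomsday.
In July the doomsday date is Jul 11.
Jul 1 is 10 days before Jul 11; 10 mod 7 = 3, so Tuesday − 3 = Saturday.
4532 mod 7 = 3, so 4532 days after a Saturday is Saturday + 3 = Tuesday.

Tuesday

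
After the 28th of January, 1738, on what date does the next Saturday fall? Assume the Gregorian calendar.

February 1, 1738

Jan 28, 1738 is a Tuesday.
From Tuesday to the next Saturday is 4 days.
Jan 28, 1738 + 4 = Feb 1, 1738.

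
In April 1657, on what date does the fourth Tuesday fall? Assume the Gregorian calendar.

April 1, 1657 is a Sunday.
The first Tuesday is therefore April 3 (2 days later).
The fourth Tuesday is 3 + 3×7 = April 24.

April 24, 1657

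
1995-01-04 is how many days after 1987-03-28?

Mar 28, 1987 → Mar 28, 1988: 366 days (Feb 29, 1988 is in that span).
Mar 28, 1988 → Mar 28, 1989: 365 days.
Mar 28, 1989 → Mar 28, 1990: 365 days.
Mar 28, 1990 → Mar 28, 1991: 365 days.
Mar 28, 1991 → Mar 28, 1992: 366 days (Feb 29, 1992 is in that span).
Mar 28, 1992 → Mar 28, 1993: 365 days.
Mar 28, 1993 → Mar 28, 1994: 365 days.
Mar 28, 1994 → Apr 28, 1994: 31 days (March has 31).
Apr 28, 1994 → May 28, 1994: 30 days (April has 30).
May 28, 1994 → Jun 28, 1994: 31 days (May has 31).
Jun 28, 1994 → Jul 28, 1994: 30 days (June has 30).
Jul 28, 1994 → Aug 28, 1994: 31 days (July has 31).
Aug 28, 1994 → Sep 28, 1994: 31 days (August has 31).
Sep 28, 1994 → Oct 28, 1994: 30 days (September has 30).
Oct 28, 1994 → Nov 28, 1994: 31 days (October has 31).
Nov 28, 1994 → Dec 28, 1994: 30 days (November has 30).
Dec 28, 1994 → Jan 4, 1995: 7 days.
Total: 2839 days.

2839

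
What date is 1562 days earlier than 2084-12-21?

September 11, 2080

−366 (one year; includes Feb 29, 2084) → Dec 21, 2083 (1196 left).
−365 (one year) → Dec 21, 2082 (831 left).
−365 (one year) → Dec 21, 2081 (466 left).
−365 (one year) → Dec 21, 2080 (101 left).
−21 → Nov 30, 2080 (end of Nov, 30 days; 80 left).
−30 → Oct 31, 2080 (end of Oct, 31 days; 50 left).
−31 → Sep 30, 2080 (end of Sep, 30 days; 19 left).
−19 → Sep 11, 2080.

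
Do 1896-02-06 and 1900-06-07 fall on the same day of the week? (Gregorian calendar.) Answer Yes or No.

Yes

From Feb 6, 1896 to Jun 7, 1900 is 1582 days.
1582 mod 7 = 0, so they are the same weekday.
(Feb 6, 1896 is a Thursday; Jun 7, 1900 is a Thursday.)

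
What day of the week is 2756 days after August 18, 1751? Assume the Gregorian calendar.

Monday

Aug 18, 1751 is a Wednesday.
2756 mod 7 = 5, so 2756 days after a Wednesday is Wednesday + 5 = Monday.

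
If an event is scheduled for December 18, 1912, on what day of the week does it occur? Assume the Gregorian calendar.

Doomsday rule: the anchor day for the 1900s is Wednesday. For year 12: 12÷12 = 1 r 0, and 0÷4 = 0, so 1+0+0 = 1.
Wednesday + 1 ≡ Thursday — that's 1912's doomsday.
In December the doomsday date is Dec 12.
Dec 18 is 6 days after Dec 12; 6 mod 7 = 6, so Thursday + 6 = Wednesday.

Wednesday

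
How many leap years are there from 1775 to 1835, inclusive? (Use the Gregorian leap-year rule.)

14

Multiples of 4 in [1775,1835]: 15.
Of those, multiples of 100: 1 (not leap unless ÷400).
Multiples of 400: 0.
Leap years = 15 − 1 + 0 = 14.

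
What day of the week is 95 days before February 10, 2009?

First find the weekday of Feb 10, 2009. Doomsday rule: the anchor day for the 2000s is Tuesday. For year 09: 9÷12 = 0 r 9, and 9÷4 = 2, so 0+9+2 = 11.
Tuesday + 11 ≡ Saturday — that's 2009's doomsday.
In February the doomsday date is Feb 28 (2009 is not a leap year).
Feb 10 is 18 days before Feb 28; 18 mod 7 = 4, so Saturday − 4 = Tuesday.
95 mod 7 = 4, so 95 days before a Tuesday is Tuesday − 4 = Friday.

Friday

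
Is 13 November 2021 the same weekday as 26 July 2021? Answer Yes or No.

No

From Jul 26, 2021 to Nov 13, 2021 is 110 days.
110 mod 7 = 5, so they are different weekdays.
(Jul 26, 2021 is a Monday; Nov 13, 2021 is a Saturday.)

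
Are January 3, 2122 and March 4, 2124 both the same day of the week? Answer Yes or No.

From Jan 3, 2122 to Mar 4, 2124 is 791 days.
791 mod 7 = 0, so they are the same weekday.
(Jan 3, 2122 is a Saturday; Mar 4, 2124 is a Saturday.)

Yes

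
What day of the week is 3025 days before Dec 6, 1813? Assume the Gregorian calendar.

Sunday

First find the weekday of Dec 6, 1813. Doomsday rule: the anchor day for the 1800s is Friday. For year 13: 13÷12 = 1 r 1, and 1÷4 = 0, so 1+1+0 = 2.
Friday + 2 ≡ Sunday — that's 1813's doomsday.
In December the doomsday date is Dec 12.
Dec 6 is 6 days before Dec 12; 6 mod 7 = 6, so Sunday − 6 = Monday.
3025 mod 7 = 1, so 3025 days before a Monday is Monday − 1 = Sunday.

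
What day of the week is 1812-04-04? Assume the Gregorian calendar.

January 1, 1812 is a Wednesday.
Jan 1, 1812 → Feb 1, 1812: 31 days (January has 31).
Feb 1, 1812 → Mar 1, 1812: 29 days (February has 29).
Mar 1, 1812 → Apr 1, 1812: 31 days (March has 31).
Apr 1, 1812 → Apr 4, 1812: 3 days.
Total: 94 days.
94 mod 7 = 3, so Wednesday + 3 = Saturday.

Saturday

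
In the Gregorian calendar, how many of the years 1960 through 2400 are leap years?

108

Multiples of 4 in [1960,2400]: 111.
Of those, multiples of 100: 5 (not leap unless ÷400).
Multiples of 400: 2.
Leap years = 111 − 5 + 2 = 108.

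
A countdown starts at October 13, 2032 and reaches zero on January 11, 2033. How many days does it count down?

Oct 13, 2032 → Nov 13, 2032: 31 days (October has 31).
Nov 13, 2032 → Dec 13, 2032: 30 days (November has 30).
Dec 13, 2032 → Jan 11, 2033: 29 days.
Total: 90 days.

90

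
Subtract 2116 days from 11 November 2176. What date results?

January 26, 2171

−366 (one year; includes Feb 29, 2176) → Nov 11, 2175 (1750 left).
−365 (one year) → Nov 11, 2174 (1385 left).
−365 (one year) → Nov 11, 2173 (1020 left).
−365 (one year) → Nov 11, 2172 (655 left).
−366 (one year; includes Feb 29, 2172) → Nov 11, 2171 (289 left).
−11 → Oct 31, 2171 (end of Oct, 31 days; 278 left).
−31 → Sep 30, 2171 (end of Sep, 30 days; 247 left).
−30 → Aug 31, 2171 (end of Aug, 31 days; 217 left).
−31 → Jul 31, 2171 (end of Jul, 31 days; 186 left).
−31 → Jun 30, 2171 (end of Jun, 30 days; 155 left).
−30 → May 31, 2171 (end of May, 31 days; 125 left).
−31 → Apr 30, 2171 (end of Apr, 30 days; 94 left).
−30 → Mar 31, 2171 (end of Mar, 31 days; 64 left).
−31 → Feb 28, 2171 (end of Feb, 28 days; 33 left).
−28 → Jan 31, 2171 (end of Jan, 31 days; 5 left).
−5 → Jan 26, 2171.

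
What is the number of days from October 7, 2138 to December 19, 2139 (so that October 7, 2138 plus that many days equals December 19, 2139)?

438

Oct 7, 2138 → Oct 7, 2139: 365 days.
Oct 7, 2139 → Nov 7, 2139: 31 days (October has 31).
Nov 7, 2139 → Dec 7, 2139: 30 days (November has 30).
Dec 7, 2139 → Dec 19, 2139: 12 days.
Total: 438 days.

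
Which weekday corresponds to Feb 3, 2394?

Doomsday rule: the anchor day for the 2300s is Wednesday. For year 94: 94÷12 = 7 r 10, and 10÷4 = 2, so 7+10+2 = 19.
Wednesday + 19 ≡ Monday — that's 2394's doomsday.
In February the doomsday date is Feb 28 (2394 is not a leap year).
Feb 3 is 25 days before Feb 28; 25 mod 7 = 4, so Monday − 4 = Thursday.

Thursday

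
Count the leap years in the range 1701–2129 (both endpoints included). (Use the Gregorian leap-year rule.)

104

Multiples of 4 in [1701,2129]: 107.
Of those, multiples of 100: 4 (not leap unless ÷400).
Multiples of 400: 1.
Leap years = 107 − 4 + 1 = 104.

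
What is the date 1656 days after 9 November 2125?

May 23, 2130

+365 (one year) → Nov 9, 2126 (1291 left).
+365 (one year) → Nov 9, 2127 (926 left).
+366 (one year; includes Feb 29, 2128) → Nov 9, 2128 (560 left).
+365 (one year) → Nov 9, 2129 (195 left).
Nov has 30 days: +22 → Dec 1, 2129 (173 left).
Dec has 31 days: +31 → Jan 1, 2130 (142 left).
Jan has 31 days: +31 → Feb 1, 2130 (111 left).
Feb has 28 days: +28 → Mar 1, 2130 (83 left).
Mar has 31 days: +31 → Apr 1, 2130 (52 left).
Apr has 30 days: +30 → May 1, 2130 (22 left).
+22 → May 23, 2130.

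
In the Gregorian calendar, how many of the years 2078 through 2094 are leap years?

Multiples of 4 in [2078,2094]: 4.
Of those, multiples of 100: 0 (not leap unless ÷400).
Multiples of 400: 0.
Leap years = 4 − 0 + 0 = 4.

4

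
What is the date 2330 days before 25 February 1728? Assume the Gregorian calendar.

October 9, 1721

−365 (one year) → Feb 25, 1727 (1965 left).
−365 (one year) → Feb 25, 1726 (1600 left).
−365 (one year) → Feb 25, 1725 (1235 left).
−366 (one year; includes Feb 29, 1724) → Feb 25, 1724 (869 left).
−365 (one year) → Feb 25, 1723 (504 left).
−365 (one year) → Feb 25, 1722 (139 left).
−25 → Jan 31, 1722 (end of Jan, 31 days; 114 left).
−31 → Dec 31, 1721 (end of Dec, 31 days; 83 left).
−31 → Nov 30, 1721 (end of Nov, 30 days; 52 left).
−30 → Oct 31, 1721 (end of Oct, 31 days; 22 left).
−22 → Oct 9, 1721.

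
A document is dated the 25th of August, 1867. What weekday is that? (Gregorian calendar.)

Doomsday rule: the anchor day for the 1800s is Friday. For year 67: 67÷12 = 5 r 7, and 7÷4 = 1, so 5+7+1 = 13.
Friday + 13 ≡ Thursday — that's 1867's doomsday.
In August the doomsday date is Aug 8.
Aug 25 is 17 days after Aug 8; 17 mod 7 = 3, so Thursday + 3 = Sunday.

Sunday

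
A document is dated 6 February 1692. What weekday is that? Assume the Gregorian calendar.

Wednesday

Doomsday rule: the anchor day for the 1600s is Tuesday. For year 92: 92÷12 = 7 r 8, and 8÷4 = 2, so 7+8+2 = 17.
Tuesday + 17 ≡ Friday — that's 1692's doomsday.
In February the doomsday date is Feb 29 (1692 is a leap year (divisible by 4)).
Feb 6 is 23 days before Feb 29; 23 mod 7 = 2, so Friday − 2 = Wednesday.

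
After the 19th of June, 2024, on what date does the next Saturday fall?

June 22, 2024

Jun 19, 2024 is a Wednesday.
From Wednesday to the next Saturday is 3 days.
Jun 19, 2024 + 3 = Jun 22, 2024.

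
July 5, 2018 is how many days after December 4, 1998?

Dec 4, 1998 → Dec 4, 1999: 365 days.
Dec 4, 1999 → Dec 4, 2000: 366 days (Feb 29, 2000 is in that span).
Dec 4, 2000 → Dec 4, 2001: 365 days.
Dec 4, 2001 → Dec 4, 2002: 365 days.
Dec 4, 2002 → Dec 4, 2003: 365 days.
Dec 4, 2003 → Dec 4, 2004: 366 days (Feb 29, 2004 is in that span).
Dec 4, 2004 → Dec 4, 2005: 365 days.
Dec 4, 2005 → Dec 4, 2006: 365 days.
Dec 4, 2006 → Dec 4, 2007: 365 days.
Dec 4, 2007 → Dec 4, 2008: 366 days (Feb 29, 2008 is in that span).
Dec 4, 2008 → Dec 4, 2009: 365 days.
Dec 4, 2009 → Dec 4, 2010: 365 days.
Dec 4, 2010 → Dec 4, 2011: 365 days.
Dec 4, 2011 → Dec 4, 2012: 366 days (Feb 29, 2012 is in that span).
Dec 4, 2012 → Dec 4, 2013: 365 days.
Dec 4, 2013 → Dec 4, 2014: 365 days.
Dec 4, 2014 → Dec 4, 2015: 365 days.
Dec 4, 2015 → Dec 4, 2016: 366 days (Feb 29, 2016 is in that span).
Dec 4, 2016 → Dec 4, 2017: 365 days.
Dec 4, 2017 → Jan 4, 2018: 31 days (December has 31).
Jan 4, 2018 → Feb 4, 2018: 31 days (January has 31).
Feb 4, 2018 → Mar 4, 2018: 28 days (February has 28).
Mar 4, 2018 → Apr 4, 2018: 31 days (March has 31).
Apr 4, 2018 → May 4, 2018: 30 days (April has 30).
May 4, 2018 → Jun 4, 2018: 31 days (May has 31).
Jun 4, 2018 → Jul 4, 2018: 30 days (June has 30).
Jul 4, 2018 → Jul 5, 2018: 1 days.
Total: 7153 days.

7153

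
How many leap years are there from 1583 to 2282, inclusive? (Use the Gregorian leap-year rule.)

170

Multiples of 4 in [1583,2282]: 175.
Of those, multiples of 100: 7 (not leap unless ÷400).
Multiples of 400: 2.
Leap years = 175 − 7 + 2 = 170.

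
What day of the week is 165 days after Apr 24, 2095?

First find the weekday of Apr 24, 2095. Doomsday rule: the anchor day for the 2000s is Tuesday. For year 95: 95÷12 = 7 r 11, and 11÷4 = 2, so 7+11+2 = 20.
Tuesday + 20 ≡ Monday — that's 2095's doomsday.
In April the doomsday date is Apr 4.
Apr 24 is 20 days after Apr 4; 20 mod 7 = 6, so Monday + 6 = Sunday.
165 mod 7 = 4, so 165 days after a Sunday is Sunday + 4 = Thursday.

Thursday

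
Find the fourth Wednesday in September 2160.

September 1, 2160 is a Monday.
The first Wednesday is therefore September 3 (2 days later).
The fourth Wednesday is 3 + 3×7 = September 24.

September 24, 2160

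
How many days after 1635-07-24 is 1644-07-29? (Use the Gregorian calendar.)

3293

Jul 24, 1635 → Jul 24, 1636: 366 days (Feb 29, 1636 is in that span).
Jul 24, 1636 → Jul 24, 1637: 365 days.
Jul 24, 1637 → Jul 24, 1638: 365 days.
Jul 24, 1638 → Jul 24, 1639: 365 days.
Jul 24, 1639 → Jul 24, 1640: 366 days (Feb 29, 1640 is in that span).
Jul 24, 1640 → Jul 24, 1641: 365 days.
Jul 24, 1641 → Jul 24, 1642: 365 days.
Jul 24, 1642 → Jul 24, 1643: 365 days.
Jul 24, 1643 → Aug 24, 1643: 31 days (July has 31).
Aug 24, 1643 → Sep 24, 1643: 31 days (August has 31).
Sep 24, 1643 → Oct 24, 1643: 30 days (September has 30).
Oct 24, 1643 → Nov 24, 1643: 31 days (October has 31).
Nov 24, 1643 → Dec 24, 1643: 30 days (November has 30).
Dec 24, 1643 → Jan 24, 1644: 31 days (December has 31).
Jan 24, 1644 → Feb 24, 1644: 31 days (January has 31).
Feb 24, 1644 → Mar 24, 1644: 29 days (February has 29).
Mar 24, 1644 → Apr 24, 1644: 31 days (March has 31).
Apr 24, 1644 → May 24, 1644: 30 days (April has 30).
May 24, 1644 → Jun 24, 1644: 31 days (May has 31).
Jun 24, 1644 → Jul 24, 1644: 30 days (June has 30).
Jul 24, 1644 → Jul 29, 1644: 5 days.
Total: 3293 days.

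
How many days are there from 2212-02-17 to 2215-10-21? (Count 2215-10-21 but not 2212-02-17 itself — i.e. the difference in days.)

Feb 17, 2212 → Feb 17, 2213: 366 days (Feb 29, 2212 is in that span).
Feb 17, 2213 → Feb 17, 2214: 365 days.
Feb 17, 2214 → Feb 17, 2215: 365 days.
Feb 17, 2215 → Mar 17, 2215: 28 days (February has 28).
Mar 17, 2215 → Apr 17, 2215: 31 days (March has 31).
Apr 17, 2215 → May 17, 2215: 30 days (April has 30).
May 17, 2215 → Jun 17, 2215: 31 days (May has 31).
Jun 17, 2215 → Jul 17, 2215: 30 days (June has 30).
Jul 17, 2215 → Aug 17, 2215: 31 days (July has 31).
Aug 17, 2215 → Sep 17, 2215: 31 days (August has 31).
Sep 17, 2215 → Oct 17, 2215: 30 days (September has 30).
Oct 17, 2215 → Oct 21, 2215: 4 days.
Total: 1342 days.

1342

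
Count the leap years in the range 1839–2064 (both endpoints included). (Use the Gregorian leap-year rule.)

56

Multiples of 4 in [1839,2064]: 57.
Of those, multiples of 100: 2 (not leap unless ÷400).
Multiples of 400: 1.
Leap years = 57 − 2 + 1 = 56.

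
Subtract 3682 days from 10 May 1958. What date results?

April 10, 1948

−365 (one year) → May 10, 1957 (3317 left).
−365 (one year) → May 10, 1956 (2952 left).
−366 (one year; includes Feb 29, 1956) → May 10, 1955 (2586 left).
−365 (one year) → May 10, 1954 (2221 left).
−365 (one year) → May 10, 1953 (1856 left).
−365 (one year) → May 10, 1952 (1491 left).
−366 (one year; includes Feb 29, 1952) → May 10, 1951 (1125 left).
−365 (one year) → May 10, 1950 (760 left).
−365 (one year) → May 10, 1949 (395 left).
−10 → Apr 30, 1949 (end of Apr, 30 days; 385 left).
−30 → Mar 31, 1949 (end of Mar, 31 days; 355 left).
−31 → Feb 28, 1949 (end of Feb, 28 days; 324 left).
−28 → Jan 31, 1949 (end of Jan, 31 days; 296 left).
−31 → Dec 31, 1948 (end of Dec, 31 days; 265 left).
−31 → Nov 30, 1948 (end of Nov, 30 days; 234 left).
−30 → Oct 31, 1948 (end of Oct, 31 days; 204 left).
−31 → Sep 30, 1948 (end of Sep, 30 days; 173 left).
−30 → Aug 31, 1948 (end of Aug, 31 days; 143 left).
−31 → Jul 31, 1948 (end of Jul, 31 days; 112 left).
−31 → Jun 30, 1948 (end of Jun, 30 days; 81 left).
−30 → May 31, 1948 (end of May, 31 days; 51 left).
−31 → Apr 30, 1948 (end of Apr, 30 days; 20 left).
−20 → Apr 10, 1948.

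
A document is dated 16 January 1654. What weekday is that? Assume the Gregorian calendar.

Friday

Doomsday rule: the anchor day for the 1600s is Tuesday. For year 54: 54÷12 = 4 r 6, and 6÷4 = 1, so 4+6+1 = 11.
Tuesday + 11 ≡ Saturday — that's 1654's doomsday.
In January the doomsday date is Jan 3 (1654 is not a leap year).
Jan 16 is 13 days after Jan 3; 13 mod 7 = 6, so Saturday + 6 = Friday.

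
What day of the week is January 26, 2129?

Wednesday

Doomsday rule: the anchor day for the 2100s is Sunday. For year 29: 29÷12 = 2 r 5, and 5÷4 = 1, so 2+5+1 = 8.
Sunday + 8 ≡ Monday — that's 2129's doomsday.
In January the doomsday date is Jan 3 (2129 is not a leap year).
Jan 26 is 23 days after Jan 3; 23 mod 7 = 2, so Monday + 2 = Wednesday.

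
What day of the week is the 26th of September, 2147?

Tuesday

Doomsday rule: the anchor day for the 2100s is Sunday. For year 47: 47÷12 = 3 r 11, and 11÷4 = 2, so 3+11+2 = 16.
Sunday + 16 ≡ Tuesday — that's 2147's doomsday.
In September the doomsday date is Sep 5.
Sep 26 is 21 days after Sep 5; 21 mod 7 = 0, so Tuesday + 0 = Tuesday.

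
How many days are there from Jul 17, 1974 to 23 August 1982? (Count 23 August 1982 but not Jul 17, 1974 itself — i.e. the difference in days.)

Jul 17, 1974 → Jul 17, 1975: 365 days.
Jul 17, 1975 → Jul 17, 1976: 366 days (Feb 29, 1976 is in that span).
Jul 17, 1976 → Jul 17, 1977: 365 days.
Jul 17, 1977 → Jul 17, 1978: 365 days.
Jul 17, 1978 → Jul 17, 1979: 365 days.
Jul 17, 1979 → Jul 17, 1980: 366 days (Feb 29, 1980 is in that span).
Jul 17, 1980 → Jul 17, 1981: 365 days.
Jul 17, 1981 → Jul 17, 1982: 365 days.
Jul 17, 1982 → Aug 17, 1982: 31 days (July has 31).
Aug 17, 1982 → Aug 23, 1982: 6 days.
Total: 2959 days.

2959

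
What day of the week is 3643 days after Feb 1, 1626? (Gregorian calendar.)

Wednesday

First find the weekday of Feb 1, 1626. Doomsday rule: the anchor day for the 1600s is Tuesday. For year 26: 26÷12 = 2 r 2, and 2÷4 = 0, so 2+2+0 = 4.
Tuesday + 4 ≡ Saturday — that's 1626's doomsday.
In February the doomsday date is Feb 28 (1626 is not a leap year).
Feb 1 is 27 days before Feb 28; 27 mod 7 = 6, so Saturday − 6 = Sunday.
3643 mod 7 = 3, so 3643 days after a Sunday is Sunday + 3 = Wednesday.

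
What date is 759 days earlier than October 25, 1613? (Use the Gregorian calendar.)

September 27, 1611

−365 (one year) → Oct 25, 1612 (394 left).
−25 → Sep 30, 1612 (end of Sep, 30 days; 369 left).
−30 → Aug 31, 1612 (end of Aug, 31 days; 339 left).
−31 → Jul 31, 1612 (end of Jul, 31 days; 308 left).
−31 → Jun 30, 1612 (end of Jun, 30 days; 277 left).
−30 → May 31, 1612 (end of May, 31 days; 247 left).
−31 → Apr 30, 1612 (end of Apr, 30 days; 216 left).
−30 → Mar 31, 1612 (end of Mar, 31 days; 186 left).
−31 → Feb 29, 1612 (end of Feb, 29 days; 155 left).
−29 → Jan 31, 1612 (end of Jan, 31 days; 126 left).
−31 → Dec 31, 1611 (end of Dec, 31 days; 95 left).
−31 → Nov 30, 1611 (end of Nov, 30 days; 64 left).
−30 → Oct 31, 1611 (end of Oct, 31 days; 34 left).
−31 → Sep 30, 1611 (end of Sep, 30 days; 3 left).
−3 → Sep 27, 1611.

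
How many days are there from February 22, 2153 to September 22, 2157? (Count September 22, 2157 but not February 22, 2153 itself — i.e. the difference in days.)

1673

Feb 22, 2153 → Feb 22, 2154: 365 days.
Feb 22, 2154 → Feb 22, 2155: 365 days.
Feb 22, 2155 → Feb 22, 2156: 365 days.
Feb 22, 2156 → Feb 22, 2157: 366 days (Feb 29, 2156 is in that span).
Feb 22, 2157 → Mar 22, 2157: 28 days (February has 28).
Mar 22, 2157 → Apr 22, 2157: 31 days (March has 31).
Apr 22, 2157 → May 22, 2157: 30 days (April has 30).
May 22, 2157 → Jun 22, 2157: 31 days (May has 31).
Jun 22, 2157 → Jul 22, 2157: 30 days (June has 30).
Jul 22, 2157 → Aug 22, 2157: 31 days (July has 31).
Aug 22, 2157 → Sep 22, 2157: 31 days.
Total: 1673 days.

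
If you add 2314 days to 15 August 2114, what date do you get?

December 15, 2120

+365 (one year) → Aug 15, 2115 (1949 left).
+366 (one year; includes Feb 29, 2116) → Aug 15, 2116 (1583 left).
+365 (one year) → Aug 15, 2117 (1218 left).
+365 (one year) → Aug 15, 2118 (853 left).
+365 (one year) → Aug 15, 2119 (488 left).
+366 (one year; includes Feb 29, 2120) → Aug 15, 2120 (122 left).
Aug has 31 days: +17 → Sep 1, 2120 (105 left).
Sep has 30 days: +30 → Oct 1, 2120 (75 left).
Oct has 31 days: +31 → Nov 1, 2120 (44 left).
Nov has 30 days: +30 → Dec 1, 2120 (14 left).
+14 → Dec 15, 2120.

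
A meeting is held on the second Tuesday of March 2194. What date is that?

March 11, 2194

March 1, 2194 is a Saturday.
The first Tuesday is therefore March 4 (3 days later).
The second Tuesday is 4 + 1×7 = March 11.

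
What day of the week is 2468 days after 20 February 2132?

Sunday

First find the weekday of Feb 20, 2132. Doomsday rule: the anchor day for the 2100s is Sunday. For year 32: 32÷12 = 2 r 8, and 8÷4 = 2, so 2+8+2 = 12.
Sunday + 12 ≡ Friday — that's 2132's doomsday.
In February the doomsday date is Feb 29 (2132 is a leap year (divisible by 4)).
Feb 20 is 9 days before Feb 29; 9 mod 7 = 2, so Friday − 2 = Wednesday.
2468 mod 7 = 4, so 2468 days after a Wednesday is Wednesday + 4 = Sunday.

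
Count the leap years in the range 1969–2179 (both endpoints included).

Multiples of 4 in [1969,2179]: 52.
Of those, multiples of 100: 2 (not leap unless ÷400).
Multiples of 400: 1.
Leap years = 52 − 2 + 1 = 51.

51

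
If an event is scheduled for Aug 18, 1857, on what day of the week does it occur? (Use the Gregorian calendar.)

Tuesday

Doomsday rule: the anchor day for the 1800s is Friday. For year 57: 57÷12 = 4 r 9, and 9÷4 = 2, so 4+9+2 = 15.
Friday + 15 ≡ Saturday — that's 1857's doomsday.
In August the doomsday date is Aug 8.
Aug 18 is 10 days after Aug 8; 10 mod 7 = 3, so Saturday + 3 = Tuesday.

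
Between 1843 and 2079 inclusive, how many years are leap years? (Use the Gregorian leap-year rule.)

Multiples of 4 in [1843,2079]: 59.
Of those, multiples of 100: 2 (not leap unless ÷400).
Multiples of 400: 1.
Leap years = 59 − 2 + 1 = 58.

58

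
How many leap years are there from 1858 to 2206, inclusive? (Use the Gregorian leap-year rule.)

84

Multiples of 4 in [1858,2206]: 87.
Of those, multiples of 100: 4 (not leap unless ÷400).
Multiples of 400: 1.
Leap years = 87 − 4 + 1 = 84.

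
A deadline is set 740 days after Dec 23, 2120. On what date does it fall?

+365 (one year) → Dec 23, 2121 (375 left).
Dec has 31 days: +9 → Jan 1, 2122 (366 left).
Jan has 31 days: +31 → Feb 1, 2122 (335 left).
Feb has 28 days: +28 → Mar 1, 2122 (307 left).
Mar has 31 days: +31 → Apr 1, 2122 (276 left).
Apr has 30 days: +30 → May 1, 2122 (246 left).
May has 31 days: +31 → Jun 1, 2122 (215 left).
Jun has 30 days: +30 → Jul 1, 2122 (185 left).
Jul has 31 days: +31 → Aug 1, 2122 (154 left).
Aug has 31 days: +31 → Sep 1, 2122 (123 left).
Sep has 30 days: +30 → Oct 1, 2122 (93 left).
Oct has 31 days: +31 → Nov 1, 2122 (62 left).
Nov has 30 days: +30 → Dec 1, 2122 (32 left).
Dec has 31 days: +31 → Jan 1, 2123 (1 left).
+1 → Jan 2, 2123.

January 2, 2123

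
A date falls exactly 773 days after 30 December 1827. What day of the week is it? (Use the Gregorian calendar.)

Wednesday

First find the weekday of Dec 30, 1827. Doomsday rule: the anchor day for the 1800s is Friday. For year 27: 27÷12 = 2 r 3, and 3÷4 = 0, so 2+3+0 = 5.
Friday + 5 ≡ Wednesday — that's 1827's doomsday.
In December the doomsday date is Dec 12.
Dec 30 is 18 days after Dec 12; 18 mod 7 = 4, so Wednesday + 4 = Sunday.
773 mod 7 = 3, so 773 days after a Sunday is Sunday + 3 = Wednesday.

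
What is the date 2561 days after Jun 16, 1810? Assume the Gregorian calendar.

+365 (one year) → Jun 16, 1811 (2196 left).
+366 (one year; includes Feb 29, 1812) → Jun 16, 1812 (1830 left).
+365 (one year) → Jun 16, 1813 (1465 left).
+365 (one year) → Jun 16, 1814 (1100 left).
+365 (one year) → Jun 16, 1815 (735 left).
+366 (one year; includes Feb 29, 1816) → Jun 16, 1816 (369 left).
Jun has 30 days: +15 → Jul 1, 1816 (354 left).
Jul has 31 days: +31 → Aug 1, 1816 (323 left).
Aug has 31 days: +31 → Sep 1, 1816 (292 left).
Sep has 30 days: +30 → Oct 1, 1816 (262 left).
Oct has 31 days: +31 → Nov 1, 1816 (231 left).
Nov has 30 days: +30 → Dec 1, 1816 (201 left).
Dec has 31 days: +31 → Jan 1, 1817 (170 left).
Jan has 31 days: +31 → Feb 1, 1817 (139 left).
Feb has 28 days: +28 → Mar 1, 1817 (111 left).
Mar has 31 days: +31 → Apr 1, 1817 (80 left).
Apr has 30 days: +30 → May 1, 1817 (50 left).
May has 31 days: +31 → Jun 1, 1817 (19 left).
+19 → Jun 20, 1817.

June 20, 1817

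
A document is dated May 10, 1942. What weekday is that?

Sunday

Doomsday rule: the anchor day for the 1900s is Wednesday. For year 42: 42÷12 = 3 r 6, and 6÷4 = 1, so 3+6+1 = 10.
Wednesday + 10 ≡ Saturday — that's 1942's doomsday.
In May the doomsday date is May 9.
May 10 is 1 day after May 9; 1 mod 7 = 1, so Saturday + 1 = Sunday.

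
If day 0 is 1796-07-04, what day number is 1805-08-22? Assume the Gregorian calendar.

3335

Jul 4, 1796 → Jul 4, 1797: 365 days.
Jul 4, 1797 → Jul 4, 1798: 365 days.
Jul 4, 1798 → Jul 4, 1799: 365 days.
Jul 4, 1799 → Jul 4, 1800: 365 days.
Jul 4, 1800 → Jul 4, 1801: 365 days.
Jul 4, 1801 → Jul 4, 1802: 365 days.
Jul 4, 1802 → Jul 4, 1803: 365 days.
Jul 4, 1803 → Jul 4, 1804: 366 days (Feb 29, 1804 is in that span).
Jul 4, 1804 → Jul 4, 1805: 365 days.
Jul 4, 1805 → Aug 4, 1805: 31 days (July has 31).
Aug 4, 1805 → Aug 22, 1805: 18 days.
Total: 3335 days.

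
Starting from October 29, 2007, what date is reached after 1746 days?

+366 (one year; includes Feb 29, 2008) → Oct 29, 2008 (1380 left).
+365 (one year) → Oct 29, 2009 (1015 left).
+365 (one year) → Oct 29, 2010 (650 left).
+365 (one year) → Oct 29, 2011 (285 left).
Oct has 31 days: +3 → Nov 1, 2011 (282 left).
Nov has 30 days: +30 → Dec 1, 2011 (252 left).
Dec has 31 days: +31 → Jan 1, 2012 (221 left).
Jan has 31 days: +31 → Feb 1, 2012 (190 left).
Feb has 29 days: +29 → Mar 1, 2012 (161 left).
Mar has 31 days: +31 → Apr 1, 2012 (130 left).
Apr has 30 days: +30 → May 1, 2012 (100 left).
May has 31 days: +31 → Jun 1, 2012 (69 left).
Jun has 30 days: +30 → Jul 1, 2012 (39 left).
Jul has 31 days: +31 → Aug 1, 2012 (8 left).
+8 → Aug 9, 2012.

August 9, 2012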